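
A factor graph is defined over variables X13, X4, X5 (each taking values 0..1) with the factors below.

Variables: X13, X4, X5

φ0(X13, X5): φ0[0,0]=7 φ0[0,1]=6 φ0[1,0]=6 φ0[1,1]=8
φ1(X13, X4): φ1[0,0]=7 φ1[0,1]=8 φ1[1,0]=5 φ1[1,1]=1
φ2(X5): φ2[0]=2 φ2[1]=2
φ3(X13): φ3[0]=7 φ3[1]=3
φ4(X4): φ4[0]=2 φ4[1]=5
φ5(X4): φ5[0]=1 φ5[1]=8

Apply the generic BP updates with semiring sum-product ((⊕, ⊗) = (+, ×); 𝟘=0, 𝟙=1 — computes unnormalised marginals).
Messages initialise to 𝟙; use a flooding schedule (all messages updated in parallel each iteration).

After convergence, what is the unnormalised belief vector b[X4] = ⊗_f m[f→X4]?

b[X4] = [3388, 61600]

init: all messages = 𝟙 over 2 values
r1 m[φ0→X13] = [13, 14]
r1 m[φ0→X5] = [13, 14]
r1 m[φ1→X13] = [15, 6]
r1 m[φ1→X4] = [12, 9]
r1 m[φ2→X5] = [2, 2]
r1 m[φ3→X13] = [7, 3]
r1 m[φ4→X4] = [2, 5]
r1 m[φ5→X4] = [1, 8]
r1 m[X13→φ0] = [1, 1]
r1 m[X13→φ1] = [1, 1]
r1 m[X13→φ3] = [1, 1]
r1 m[X4→φ1] = [1, 1]
r1 m[X4→φ4] = [1, 1]
r1 m[X4→φ5] = [1, 1]
r1 m[X5→φ0] = [1, 1]
r1 m[X5→φ2] = [1, 1]
r2 m[φ0→X13] = [13, 14]
r2 m[φ0→X5] = [13, 14]
r2 m[φ1→X13] = [15, 6]
r2 m[φ1→X4] = [12, 9]
r2 m[φ2→X5] = [2, 2]
r2 m[φ3→X13] = [7, 3]
r2 m[φ4→X4] = [2, 5]
r2 m[φ5→X4] = [1, 8]
r2 m[X13→φ0] = [105, 18]
r2 m[X13→φ1] = [91, 42]
r2 m[X13→φ3] = [195, 84]
r2 m[X4→φ1] = [2, 40]
r2 m[X4→φ4] = [12, 72]
r2 m[X4→φ5] = [24, 45]
r2 m[X5→φ0] = [2, 2]
r2 m[X5→φ2] = [13, 14]
r3 m[φ0→X13] = [26, 28]
r3 m[φ0→X5] = [843, 774]
r3 m[φ1→X13] = [334, 50]
r3 m[φ1→X4] = [847, 770]
r3 m[φ2→X5] = [2, 2]
r3 m[φ3→X13] = [7, 3]
r3 m[φ4→X4] = [2, 5]
r3 m[φ5→X4] = [1, 8]
r3 m[X13→φ0] = [105, 18]
r3 m[X13→φ1] = [91, 42]
r3 m[X13→φ3] = [195, 84]
r3 m[X4→φ1] = [2, 40]
r3 m[X4→φ4] = [12, 72]
r3 m[X4→φ5] = [24, 45]
r3 m[X5→φ0] = [2, 2]
r3 m[X5→φ2] = [13, 14]
r4 m[φ0→X13] = [26, 28]
r4 m[φ0→X5] = [843, 774]
r4 m[φ1→X13] = [334, 50]
r4 m[φ1→X4] = [847, 770]
r4 m[φ2→X5] = [2, 2]
r4 m[φ3→X13] = [7, 3]
r4 m[φ4→X4] = [2, 5]
r4 m[φ5→X4] = [1, 8]
r4 m[X13→φ0] = [2338, 150]
r4 m[X13→φ1] = [182, 84]
r4 m[X13→φ3] = [8684, 1400]
r4 m[X4→φ1] = [2, 40]
r4 m[X4→φ4] = [847, 6160]
r4 m[X4→φ5] = [1694, 3850]
r4 m[X5→φ0] = [2, 2]
r4 m[X5→φ2] = [843, 774]
r5 m[φ0→X13] = [26, 28]
r5 m[φ0→X5] = [17266, 15228]
r5 m[φ1→X13] = [334, 50]
r5 m[φ1→X4] = [1694, 1540]
r5 m[φ2→X5] = [2, 2]
r5 m[φ3→X13] = [7, 3]
r5 m[φ4→X4] = [2, 5]
r5 m[φ5→X4] = [1, 8]
r5 m[X13→φ0] = [2338, 150]
r5 m[X13→φ1] = [182, 84]
r5 m[X13→φ3] = [8684, 1400]
r5 m[X4→φ1] = [2, 40]
r5 m[X4→φ4] = [847, 6160]
r5 m[X4→φ5] = [1694, 3850]
r5 m[X5→φ0] = [2, 2]
r5 m[X5→φ2] = [843, 774]
r6 m[φ0→X13] = [26, 28]
r6 m[φ0→X5] = [17266, 15228]
r6 m[φ1→X13] = [334, 50]
r6 m[φ1→X4] = [1694, 1540]
r6 m[φ2→X5] = [2, 2]
r6 m[φ3→X13] = [7, 3]
r6 m[φ4→X4] = [2, 5]
r6 m[φ5→X4] = [1, 8]
r6 m[X13→φ0] = [2338, 150]
r6 m[X13→φ1] = [182, 84]
r6 m[X13→φ3] = [8684, 1400]
r6 m[X4→φ1] = [2, 40]
r6 m[X4→φ4] = [1694, 12320]
r6 m[X4→φ5] = [3388, 7700]
r6 m[X5→φ0] = [2, 2]
r6 m[X5→φ2] = [17266, 15228]
r7 m[φ0→X13] = [26, 28]
r7 m[φ0→X5] = [17266, 15228]
r7 m[φ1→X13] = [334, 50]
r7 m[φ1→X4] = [1694, 1540]
r7 m[φ2→X5] = [2, 2]
r7 m[φ3→X13] = [7, 3]
r7 m[φ4→X4] = [2, 5]
r7 m[φ5→X4] = [1, 8]
r7 m[X13→φ0] = [2338, 150]
r7 m[X13→φ1] = [182, 84]
r7 m[X13→φ3] = [8684, 1400]
r7 m[X4→φ1] = [2, 40]
r7 m[X4→φ4] = [1694, 12320]
r7 m[X4→φ5] = [3388, 7700]
r7 m[X5→φ0] = [2, 2]
r7 m[X5→φ2] = [17266, 15228]
fixed point reached at round 7
b[X4] = ⊗ incoming = [3388, 61600]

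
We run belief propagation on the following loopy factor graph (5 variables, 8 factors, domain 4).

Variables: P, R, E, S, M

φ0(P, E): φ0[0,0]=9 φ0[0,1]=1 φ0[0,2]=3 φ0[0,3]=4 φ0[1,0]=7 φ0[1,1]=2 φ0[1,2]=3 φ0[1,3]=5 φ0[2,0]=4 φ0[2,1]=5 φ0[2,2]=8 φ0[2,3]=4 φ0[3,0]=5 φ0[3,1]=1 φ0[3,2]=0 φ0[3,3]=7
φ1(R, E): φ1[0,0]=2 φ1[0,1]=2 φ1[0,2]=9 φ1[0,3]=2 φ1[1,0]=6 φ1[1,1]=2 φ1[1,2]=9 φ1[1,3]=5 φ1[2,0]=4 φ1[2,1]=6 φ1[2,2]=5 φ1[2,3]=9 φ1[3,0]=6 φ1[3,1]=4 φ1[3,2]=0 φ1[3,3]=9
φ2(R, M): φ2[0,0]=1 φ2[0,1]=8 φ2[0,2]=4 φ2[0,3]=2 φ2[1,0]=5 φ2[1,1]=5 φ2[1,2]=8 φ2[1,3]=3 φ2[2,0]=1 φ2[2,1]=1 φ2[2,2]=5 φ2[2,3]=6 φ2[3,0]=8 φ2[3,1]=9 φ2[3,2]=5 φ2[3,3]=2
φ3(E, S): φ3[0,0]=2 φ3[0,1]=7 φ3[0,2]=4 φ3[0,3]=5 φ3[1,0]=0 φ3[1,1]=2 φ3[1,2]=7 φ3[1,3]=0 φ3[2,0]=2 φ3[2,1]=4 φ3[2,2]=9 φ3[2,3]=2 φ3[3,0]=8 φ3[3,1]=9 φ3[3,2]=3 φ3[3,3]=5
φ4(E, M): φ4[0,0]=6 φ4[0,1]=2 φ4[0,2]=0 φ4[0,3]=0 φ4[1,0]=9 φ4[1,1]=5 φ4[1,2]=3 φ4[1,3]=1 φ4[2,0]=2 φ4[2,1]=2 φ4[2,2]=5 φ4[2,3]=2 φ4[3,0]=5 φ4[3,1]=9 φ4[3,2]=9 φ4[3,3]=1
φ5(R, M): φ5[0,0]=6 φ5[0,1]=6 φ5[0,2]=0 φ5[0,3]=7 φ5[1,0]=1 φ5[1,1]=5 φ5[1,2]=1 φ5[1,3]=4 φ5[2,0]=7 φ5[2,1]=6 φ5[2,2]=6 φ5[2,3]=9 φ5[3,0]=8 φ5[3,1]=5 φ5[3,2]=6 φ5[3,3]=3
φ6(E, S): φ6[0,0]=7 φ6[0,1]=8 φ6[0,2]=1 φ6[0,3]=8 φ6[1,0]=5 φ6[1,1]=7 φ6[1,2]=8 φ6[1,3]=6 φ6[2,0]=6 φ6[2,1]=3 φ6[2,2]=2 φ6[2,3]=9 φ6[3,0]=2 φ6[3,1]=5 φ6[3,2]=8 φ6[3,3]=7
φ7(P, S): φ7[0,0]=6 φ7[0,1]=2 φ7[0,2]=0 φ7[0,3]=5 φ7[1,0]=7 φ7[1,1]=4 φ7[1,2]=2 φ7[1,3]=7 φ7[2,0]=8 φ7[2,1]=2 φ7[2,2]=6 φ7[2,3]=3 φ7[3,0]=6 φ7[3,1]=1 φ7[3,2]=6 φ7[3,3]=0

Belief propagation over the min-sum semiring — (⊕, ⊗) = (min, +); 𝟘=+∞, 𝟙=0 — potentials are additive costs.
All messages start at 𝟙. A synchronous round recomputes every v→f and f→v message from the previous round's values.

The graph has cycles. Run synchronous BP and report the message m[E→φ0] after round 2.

message @ round 2 = [5, 8, 6, 8]

init: all messages = 𝟙 over 4 values
r1 m[φ0→P] = [1, 2, 4, 0]
r1 m[φ0→E] = [4, 1, 0, 4]
r1 m[φ1→R] = [2, 2, 4, 0]
r1 m[φ1→E] = [2, 2, 0, 2]
r1 m[φ2→R] = [1, 3, 1, 2]
r1 m[φ2→M] = [1, 1, 4, 2]
r1 m[φ3→E] = [2, 0, 2, 3]
r1 m[φ3→S] = [0, 2, 3, 0]
r1 m[φ4→E] = [0, 1, 2, 1]
r1 m[φ4→M] = [2, 2, 0, 0]
r1 m[φ5→R] = [0, 1, 6, 3]
r1 m[φ5→M] = [1, 5, 0, 3]
r1 m[φ6→E] = [1, 5, 2, 2]
r1 m[φ6→S] = [2, 3, 1, 6]
r1 m[φ7→P] = [0, 2, 2, 0]
r1 m[φ7→S] = [6, 1, 0, 0]
r1 m[P→φ0] = [0, 0, 0, 0]
r1 m[P→φ7] = [0, 0, 0, 0]
r1 m[R→φ1] = [0, 0, 0, 0]
r1 m[R→φ2] = [0, 0, 0, 0]
r1 m[R→φ5] = [0, 0, 0, 0]
r1 m[E→φ0] = [0, 0, 0, 0]
r1 m[E→φ1] = [0, 0, 0, 0]
r1 m[E→φ3] = [0, 0, 0, 0]
r1 m[E→φ4] = [0, 0, 0, 0]
r1 m[E→φ6] = [0, 0, 0, 0]
r1 m[S→φ3] = [0, 0, 0, 0]
r1 m[S→φ6] = [0, 0, 0, 0]
r1 m[S→φ7] = [0, 0, 0, 0]
r1 m[M→φ2] = [0, 0, 0, 0]
r1 m[M→φ4] = [0, 0, 0, 0]
r1 m[M→φ5] = [0, 0, 0, 0]
r2 m[φ0→P] = [1, 2, 4, 0]
r2 m[φ0→E] = [4, 1, 0, 4]
r2 m[φ1→R] = [2, 2, 4, 0]
r2 m[φ1→E] = [2, 2, 0, 2]
r2 m[φ2→R] = [1, 3, 1, 2]
r2 m[φ2→M] = [1, 1, 4, 2]
r2 m[φ3→E] = [2, 0, 2, 3]
r2 m[φ3→S] = [0, 2, 3, 0]
r2 m[φ4→E] = [0, 1, 2, 1]
r2 m[φ4→M] = [2, 2, 0, 0]
r2 m[φ5→R] = [0, 1, 6, 3]
r2 m[φ5→M] = [1, 5, 0, 3]
r2 m[φ6→E] = [1, 5, 2, 2]
r2 m[φ6→S] = [2, 3, 1, 6]
r2 m[φ7→P] = [0, 2, 2, 0]
r2 m[φ7→S] = [6, 1, 0, 0]
r2 m[P→φ0] = [0, 2, 2, 0]
r2 m[P→φ7] = [1, 2, 4, 0]
r2 m[R→φ1] = [1, 4, 7, 5]
r2 m[R→φ2] = [2, 3, 10, 3]
r2 m[R→φ5] = [3, 5, 5, 2]
r2 m[E→φ0] = [5, 8, 6, 8]
r2 m[E→φ1] = [7, 7, 6, 10]
r2 m[E→φ3] = [7, 9, 4, 9]
r2 m[E→φ4] = [9, 8, 4, 11]
r2 m[E→φ6] = [8, 4, 4, 10]
r2 m[S→φ3] = [8, 4, 1, 6]
r2 m[S→φ6] = [6, 3, 3, 0]
r2 m[S→φ7] = [2, 5, 4, 6]
r2 m[M→φ2] = [3, 7, 0, 3]
r2 m[M→φ4] = [2, 6, 4, 5]
r2 m[M→φ5] = [3, 3, 4, 2]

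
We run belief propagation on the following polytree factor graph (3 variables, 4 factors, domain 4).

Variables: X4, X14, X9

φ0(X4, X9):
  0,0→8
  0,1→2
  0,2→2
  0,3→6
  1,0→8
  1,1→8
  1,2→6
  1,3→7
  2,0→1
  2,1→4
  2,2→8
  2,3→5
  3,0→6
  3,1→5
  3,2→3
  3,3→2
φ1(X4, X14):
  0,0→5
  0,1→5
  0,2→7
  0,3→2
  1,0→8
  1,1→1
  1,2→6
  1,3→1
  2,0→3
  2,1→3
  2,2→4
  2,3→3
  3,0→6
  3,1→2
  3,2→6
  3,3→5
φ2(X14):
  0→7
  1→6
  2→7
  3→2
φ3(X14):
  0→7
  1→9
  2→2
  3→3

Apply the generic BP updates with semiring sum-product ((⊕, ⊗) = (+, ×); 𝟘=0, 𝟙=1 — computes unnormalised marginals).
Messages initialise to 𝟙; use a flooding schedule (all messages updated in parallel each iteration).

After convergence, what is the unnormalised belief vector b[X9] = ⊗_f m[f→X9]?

b[X9] = [12767, 9650, 9078, 10449]

init: all messages = 𝟙 over 4 values
r1 m[φ0→X4] = [18, 29, 18, 16]
r1 m[φ0→X9] = [23, 19, 19, 20]
r1 m[φ1→X4] = [19, 16, 13, 19]
r1 m[φ1→X14] = [22, 11, 23, 11]
r1 m[φ2→X14] = [7, 6, 7, 2]
r1 m[φ3→X14] = [7, 9, 2, 3]
r1 m[X4→φ0] = [1, 1, 1, 1]
r1 m[X4→φ1] = [1, 1, 1, 1]
r1 m[X14→φ1] = [1, 1, 1, 1]
r1 m[X14→φ2] = [1, 1, 1, 1]
r1 m[X14→φ3] = [1, 1, 1, 1]
r1 m[X9→φ0] = [1, 1, 1, 1]
r2 m[φ0→X4] = [18, 29, 18, 16]
r2 m[φ0→X9] = [23, 19, 19, 20]
r2 m[φ1→X4] = [19, 16, 13, 19]
r2 m[φ1→X14] = [22, 11, 23, 11]
r2 m[φ2→X14] = [7, 6, 7, 2]
r2 m[φ3→X14] = [7, 9, 2, 3]
r2 m[X4→φ0] = [19, 16, 13, 19]
r2 m[X4→φ1] = [18, 29, 18, 16]
r2 m[X14→φ1] = [49, 54, 14, 6]
r2 m[X14→φ2] = [154, 99, 46, 33]
r2 m[X14→φ3] = [154, 66, 161, 22]
r2 m[X9→φ0] = [1, 1, 1, 1]
r3 m[φ0→X4] = [18, 29, 18, 16]
r3 m[φ0→X9] = [407, 313, 295, 329]
r3 m[φ1→X4] = [625, 536, 383, 516]
r3 m[φ1→X14] = [472, 205, 468, 199]
r3 m[φ2→X14] = [7, 6, 7, 2]
r3 m[φ3→X14] = [7, 9, 2, 3]
r3 m[X4→φ0] = [19, 16, 13, 19]
r3 m[X4→φ1] = [18, 29, 18, 16]
r3 m[X14→φ1] = [49, 54, 14, 6]
r3 m[X14→φ2] = [154, 99, 46, 33]
r3 m[X14→φ3] = [154, 66, 161, 22]
r3 m[X9→φ0] = [1, 1, 1, 1]
r4 m[φ0→X4] = [18, 29, 18, 16]
r4 m[φ0→X9] = [407, 313, 295, 329]
r4 m[φ1→X4] = [625, 536, 383, 516]
r4 m[φ1→X14] = [472, 205, 468, 199]
r4 m[φ2→X14] = [7, 6, 7, 2]
r4 m[φ3→X14] = [7, 9, 2, 3]
r4 m[X4→φ0] = [625, 536, 383, 516]
r4 m[X4→φ1] = [18, 29, 18, 16]
r4 m[X14→φ1] = [49, 54, 14, 6]
r4 m[X14→φ2] = [3304, 1845, 936, 597]
r4 m[X14→φ3] = [3304, 1230, 3276, 398]
r4 m[X9→φ0] = [1, 1, 1, 1]
r5 m[φ0→X4] = [18, 29, 18, 16]
r5 m[φ0→X9] = [12767, 9650, 9078, 10449]
r5 m[φ1→X4] = [625, 536, 383, 516]
r5 m[φ1→X14] = [472, 205, 468, 199]
r5 m[φ2→X14] = [7, 6, 7, 2]
r5 m[φ3→X14] = [7, 9, 2, 3]
r5 m[X4→φ0] = [625, 536, 383, 516]
r5 m[X4→φ1] = [18, 29, 18, 16]
r5 m[X14→φ1] = [49, 54, 14, 6]
r5 m[X14→φ2] = [3304, 1845, 936, 597]
r5 m[X14→φ3] = [3304, 1230, 3276, 398]
r5 m[X9→φ0] = [1, 1, 1, 1]
r6 m[φ0→X4] = [18, 29, 18, 16]
r6 m[φ0→X9] = [12767, 9650, 9078, 10449]
r6 m[φ1→X4] = [625, 536, 383, 516]
r6 m[φ1→X14] = [472, 205, 468, 199]
r6 m[φ2→X14] = [7, 6, 7, 2]
r6 m[φ3→X14] = [7, 9, 2, 3]
r6 m[X4→φ0] = [625, 536, 383, 516]
r6 m[X4→φ1] = [18, 29, 18, 16]
r6 m[X14→φ1] = [49, 54, 14, 6]
r6 m[X14→φ2] = [3304, 1845, 936, 597]
r6 m[X14→φ3] = [3304, 1230, 3276, 398]
r6 m[X9→φ0] = [1, 1, 1, 1]
fixed point reached at round 6
b[X9] = ⊗ incoming = [12767, 9650, 9078, 10449]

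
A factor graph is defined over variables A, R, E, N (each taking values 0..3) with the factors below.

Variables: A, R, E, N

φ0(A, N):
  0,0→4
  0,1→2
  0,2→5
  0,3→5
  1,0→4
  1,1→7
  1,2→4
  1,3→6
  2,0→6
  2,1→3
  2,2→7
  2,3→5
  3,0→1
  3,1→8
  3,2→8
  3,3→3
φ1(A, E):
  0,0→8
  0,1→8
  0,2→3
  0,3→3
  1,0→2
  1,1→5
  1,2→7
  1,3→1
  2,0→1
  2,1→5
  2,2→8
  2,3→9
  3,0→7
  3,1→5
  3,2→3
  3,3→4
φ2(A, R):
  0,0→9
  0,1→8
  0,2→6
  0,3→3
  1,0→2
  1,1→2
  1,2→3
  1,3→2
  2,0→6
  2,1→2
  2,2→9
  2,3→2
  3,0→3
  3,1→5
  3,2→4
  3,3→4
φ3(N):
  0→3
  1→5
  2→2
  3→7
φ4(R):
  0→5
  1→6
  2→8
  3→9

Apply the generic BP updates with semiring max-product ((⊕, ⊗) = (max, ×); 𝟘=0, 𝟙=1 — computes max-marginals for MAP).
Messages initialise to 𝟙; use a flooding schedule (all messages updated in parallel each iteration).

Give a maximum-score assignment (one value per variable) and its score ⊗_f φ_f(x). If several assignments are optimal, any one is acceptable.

assignment: (A=2, R=2, E=3, N=3); score = 22680

init: all messages = 𝟙 over 4 values
r1 m[φ0→A] = [5, 7, 7, 8]
r1 m[φ0→N] = [6, 8, 8, 6]
r1 m[φ1→A] = [8, 7, 9, 7]
r1 m[φ1→E] = [8, 8, 8, 9]
r1 m[φ2→A] = [9, 3, 9, 5]
r1 m[φ2→R] = [9, 8, 9, 4]
r1 m[φ3→N] = [3, 5, 2, 7]
r1 m[φ4→R] = [5, 6, 8, 9]
r1 m[A→φ0] = [1, 1, 1, 1]
r1 m[A→φ1] = [1, 1, 1, 1]
r1 m[A→φ2] = [1, 1, 1, 1]
r1 m[R→φ2] = [1, 1, 1, 1]
r1 m[R→φ4] = [1, 1, 1, 1]
r1 m[E→φ1] = [1, 1, 1, 1]
r1 m[N→φ0] = [1, 1, 1, 1]
r1 m[N→φ3] = [1, 1, 1, 1]
r2 m[φ0→A] = [5, 7, 7, 8]
r2 m[φ0→N] = [6, 8, 8, 6]
r2 m[φ1→A] = [8, 7, 9, 7]
r2 m[φ1→E] = [8, 8, 8, 9]
r2 m[φ2→A] = [9, 3, 9, 5]
r2 m[φ2→R] = [9, 8, 9, 4]
r2 m[φ3→N] = [3, 5, 2, 7]
r2 m[φ4→R] = [5, 6, 8, 9]
r2 m[A→φ0] = [72, 21, 81, 35]
r2 m[A→φ1] = [45, 21, 63, 40]
r2 m[A→φ2] = [40, 49, 63, 56]
r2 m[R→φ2] = [5, 6, 8, 9]
r2 m[R→φ4] = [9, 8, 9, 4]
r2 m[E→φ1] = [1, 1, 1, 1]
r2 m[N→φ0] = [3, 5, 2, 7]
r2 m[N→φ3] = [6, 8, 8, 6]
r3 m[φ0→A] = [35, 42, 35, 40]
r3 m[φ0→N] = [486, 280, 567, 405]
r3 m[φ1→A] = [8, 7, 9, 7]
r3 m[φ1→E] = [360, 360, 504, 567]
r3 m[φ2→A] = [48, 24, 72, 36]
r3 m[φ2→R] = [378, 320, 567, 224]
r3 m[φ3→N] = [3, 5, 2, 7]
r3 m[φ4→R] = [5, 6, 8, 9]
r3 m[A→φ0] = [72, 21, 81, 35]
r3 m[A→φ1] = [45, 21, 63, 40]
r3 m[A→φ2] = [40, 49, 63, 56]
r3 m[R→φ2] = [5, 6, 8, 9]
r3 m[R→φ4] = [9, 8, 9, 4]
r3 m[E→φ1] = [1, 1, 1, 1]
r3 m[N→φ0] = [3, 5, 2, 7]
r3 m[N→φ3] = [6, 8, 8, 6]
r4 m[φ0→A] = [35, 42, 35, 40]
r4 m[φ0→N] = [486, 280, 567, 405]
r4 m[φ1→A] = [8, 7, 9, 7]
r4 m[φ1→E] = [360, 360, 504, 567]
r4 m[φ2→A] = [48, 24, 72, 36]
r4 m[φ2→R] = [378, 320, 567, 224]
r4 m[φ3→N] = [3, 5, 2, 7]
r4 m[φ4→R] = [5, 6, 8, 9]
r4 m[A→φ0] = [384, 168, 648, 252]
r4 m[A→φ1] = [1680, 1008, 2520, 1440]
r4 m[A→φ2] = [280, 294, 315, 280]
r4 m[R→φ2] = [5, 6, 8, 9]
r4 m[R→φ4] = [378, 320, 567, 224]
r4 m[E→φ1] = [1, 1, 1, 1]
r4 m[N→φ0] = [3, 5, 2, 7]
r4 m[N→φ3] = [486, 280, 567, 405]
r5 m[φ0→A] = [35, 42, 35, 40]
r5 m[φ0→N] = [3888, 2016, 4536, 3240]
r5 m[φ1→A] = [8, 7, 9, 7]
r5 m[φ1→E] = [13440, 13440, 20160, 22680]
r5 m[φ2→A] = [48, 24, 72, 36]
r5 m[φ2→R] = [2520, 2240, 2835, 1120]
r5 m[φ3→N] = [3, 5, 2, 7]
r5 m[φ4→R] = [5, 6, 8, 9]
r5 m[A→φ0] = [384, 168, 648, 252]
r5 m[A→φ1] = [1680, 1008, 2520, 1440]
r5 m[A→φ2] = [280, 294, 315, 280]
r5 m[R→φ2] = [5, 6, 8, 9]
r5 m[R→φ4] = [378, 320, 567, 224]
r5 m[E→φ1] = [1, 1, 1, 1]
r5 m[N→φ0] = [3, 5, 2, 7]
r5 m[N→φ3] = [486, 280, 567, 405]
r6 m[φ0→A] = [35, 42, 35, 40]
r6 m[φ0→N] = [3888, 2016, 4536, 3240]
r6 m[φ1→A] = [8, 7, 9, 7]
r6 m[φ1→E] = [13440, 13440, 20160, 22680]
r6 m[φ2→A] = [48, 24, 72, 36]
r6 m[φ2→R] = [2520, 2240, 2835, 1120]
r6 m[φ3→N] = [3, 5, 2, 7]
r6 m[φ4→R] = [5, 6, 8, 9]
r6 m[A→φ0] = [384, 168, 648, 252]
r6 m[A→φ1] = [1680, 1008, 2520, 1440]
r6 m[A→φ2] = [280, 294, 315, 280]
r6 m[R→φ2] = [5, 6, 8, 9]
r6 m[R→φ4] = [2520, 2240, 2835, 1120]
r6 m[E→φ1] = [1, 1, 1, 1]
r6 m[N→φ0] = [3, 5, 2, 7]
r6 m[N→φ3] = [3888, 2016, 4536, 3240]
r7 m[φ0→A] = [35, 42, 35, 40]
r7 m[φ0→N] = [3888, 2016, 4536, 3240]
r7 m[φ1→A] = [8, 7, 9, 7]
r7 m[φ1→E] = [13440, 13440, 20160, 22680]
r7 m[φ2→A] = [48, 24, 72, 36]
r7 m[φ2→R] = [2520, 2240, 2835, 1120]
r7 m[φ3→N] = [3, 5, 2, 7]
r7 m[φ4→R] = [5, 6, 8, 9]
r7 m[A→φ0] = [384, 168, 648, 252]
r7 m[A→φ1] = [1680, 1008, 2520, 1440]
r7 m[A→φ2] = [280, 294, 315, 280]
r7 m[R→φ2] = [5, 6, 8, 9]
r7 m[R→φ4] = [2520, 2240, 2835, 1120]
r7 m[E→φ1] = [1, 1, 1, 1]
r7 m[N→φ0] = [3, 5, 2, 7]
r7 m[N→φ3] = [3888, 2016, 4536, 3240]
fixed point reached at round 7
traceback from A: (A=2, R=2, E=3, N=3), score=22680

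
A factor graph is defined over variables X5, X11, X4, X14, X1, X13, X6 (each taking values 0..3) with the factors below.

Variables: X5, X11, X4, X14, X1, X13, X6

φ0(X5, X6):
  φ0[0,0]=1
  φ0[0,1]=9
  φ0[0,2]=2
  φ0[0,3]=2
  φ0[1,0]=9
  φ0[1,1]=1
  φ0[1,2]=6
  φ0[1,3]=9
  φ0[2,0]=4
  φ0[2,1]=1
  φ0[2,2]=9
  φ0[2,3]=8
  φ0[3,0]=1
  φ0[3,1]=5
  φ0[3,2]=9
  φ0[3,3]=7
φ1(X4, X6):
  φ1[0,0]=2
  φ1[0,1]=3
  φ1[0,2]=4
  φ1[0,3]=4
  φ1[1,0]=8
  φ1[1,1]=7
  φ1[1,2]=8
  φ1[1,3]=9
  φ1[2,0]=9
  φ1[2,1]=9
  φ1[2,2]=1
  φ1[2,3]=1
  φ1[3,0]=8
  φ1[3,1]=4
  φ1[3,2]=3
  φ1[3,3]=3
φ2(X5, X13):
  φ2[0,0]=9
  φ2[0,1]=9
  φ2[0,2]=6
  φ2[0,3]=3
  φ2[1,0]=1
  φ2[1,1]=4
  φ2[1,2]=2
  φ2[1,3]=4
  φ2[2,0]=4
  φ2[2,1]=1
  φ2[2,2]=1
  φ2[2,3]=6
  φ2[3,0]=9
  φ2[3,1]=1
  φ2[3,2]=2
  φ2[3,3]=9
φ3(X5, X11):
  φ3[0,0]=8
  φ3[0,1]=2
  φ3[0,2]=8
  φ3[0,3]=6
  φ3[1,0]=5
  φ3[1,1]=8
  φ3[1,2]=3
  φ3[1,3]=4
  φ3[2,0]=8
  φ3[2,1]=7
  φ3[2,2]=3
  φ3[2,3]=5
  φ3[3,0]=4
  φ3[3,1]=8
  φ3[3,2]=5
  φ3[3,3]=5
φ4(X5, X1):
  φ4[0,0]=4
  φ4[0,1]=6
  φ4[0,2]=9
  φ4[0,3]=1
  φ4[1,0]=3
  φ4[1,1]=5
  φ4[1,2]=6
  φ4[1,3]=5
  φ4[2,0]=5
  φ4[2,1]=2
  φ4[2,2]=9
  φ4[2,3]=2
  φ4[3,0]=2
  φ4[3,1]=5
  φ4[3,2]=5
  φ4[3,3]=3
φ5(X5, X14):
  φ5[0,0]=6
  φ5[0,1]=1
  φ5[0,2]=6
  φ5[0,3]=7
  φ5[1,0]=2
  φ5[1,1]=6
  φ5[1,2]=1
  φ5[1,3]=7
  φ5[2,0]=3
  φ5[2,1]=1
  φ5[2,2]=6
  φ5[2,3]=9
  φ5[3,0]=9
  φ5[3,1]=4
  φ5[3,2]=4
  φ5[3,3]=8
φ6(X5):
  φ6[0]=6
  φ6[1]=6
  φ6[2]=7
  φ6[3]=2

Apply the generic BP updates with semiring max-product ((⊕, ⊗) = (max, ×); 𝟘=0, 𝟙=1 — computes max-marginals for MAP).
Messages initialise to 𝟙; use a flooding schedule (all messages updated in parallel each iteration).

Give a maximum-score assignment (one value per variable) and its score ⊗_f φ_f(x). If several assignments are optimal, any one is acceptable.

assignment: (X5=0, X11=0, X4=2, X14=3, X1=2, X13=0, X6=1); score = 2204496

init: all messages = 𝟙 over 4 values
r1 m[φ0→X5] = [9, 9, 9, 9]
r1 m[φ0→X6] = [9, 9, 9, 9]
r1 m[φ1→X4] = [4, 9, 9, 8]
r1 m[φ1→X6] = [9, 9, 8, 9]
r1 m[φ2→X5] = [9, 4, 6, 9]
r1 m[φ2→X13] = [9, 9, 6, 9]
r1 m[φ3→X5] = [8, 8, 8, 8]
r1 m[φ3→X11] = [8, 8, 8, 6]
r1 m[φ4→X5] = [9, 6, 9, 5]
r1 m[φ4→X1] = [5, 6, 9, 5]
r1 m[φ5→X5] = [7, 7, 9, 9]
r1 m[φ5→X14] = [9, 6, 6, 9]
r1 m[φ6→X5] = [6, 6, 7, 2]
r1 m[X5→φ0] = [1, 1, 1, 1]
r1 m[X5→φ2] = [1, 1, 1, 1]
r1 m[X5→φ3] = [1, 1, 1, 1]
r1 m[X5→φ4] = [1, 1, 1, 1]
r1 m[X5→φ5] = [1, 1, 1, 1]
r1 m[X5→φ6] = [1, 1, 1, 1]
r1 m[X11→φ3] = [1, 1, 1, 1]
r1 m[X4→φ1] = [1, 1, 1, 1]
r1 m[X14→φ5] = [1, 1, 1, 1]
r1 m[X1→φ4] = [1, 1, 1, 1]
r1 m[X13→φ2] = [1, 1, 1, 1]
r1 m[X6→φ0] = [1, 1, 1, 1]
r1 m[X6→φ1] = [1, 1, 1, 1]
r2 m[φ0→X5] = [9, 9, 9, 9]
r2 m[φ0→X6] = [9, 9, 9, 9]
r2 m[φ1→X4] = [4, 9, 9, 8]
r2 m[φ1→X6] = [9, 9, 8, 9]
r2 m[φ2→X5] = [9, 4, 6, 9]
r2 m[φ2→X13] = [9, 9, 6, 9]
r2 m[φ3→X5] = [8, 8, 8, 8]
r2 m[φ3→X11] = [8, 8, 8, 6]
r2 m[φ4→X5] = [9, 6, 9, 5]
r2 m[φ4→X1] = [5, 6, 9, 5]
r2 m[φ5→X5] = [7, 7, 9, 9]
r2 m[φ5→X14] = [9, 6, 6, 9]
r2 m[φ6→X5] = [6, 6, 7, 2]
r2 m[X5→φ0] = [27216, 8064, 27216, 6480]
r2 m[X5→φ2] = [27216, 18144, 40824, 6480]
r2 m[X5→φ3] = [30618, 9072, 30618, 7290]
r2 m[X5→φ4] = [27216, 12096, 27216, 11664]
r2 m[X5→φ5] = [34992, 10368, 27216, 6480]
r2 m[X5→φ6] = [40824, 12096, 34992, 29160]
r2 m[X11→φ3] = [1, 1, 1, 1]
r2 m[X4→φ1] = [1, 1, 1, 1]
r2 m[X14→φ5] = [1, 1, 1, 1]
r2 m[X1→φ4] = [1, 1, 1, 1]
r2 m[X13→φ2] = [1, 1, 1, 1]
r2 m[X6→φ0] = [9, 9, 8, 9]
r2 m[X6→φ1] = [9, 9, 9, 9]
r3 m[φ0→X5] = [81, 81, 72, 72]
r3 m[φ0→X6] = [108864, 244944, 244944, 217728]
r3 m[φ1→X4] = [36, 81, 81, 72]
r3 m[φ1→X6] = [9, 9, 8, 9]
r3 m[φ2→X5] = [9, 4, 6, 9]
r3 m[φ2→X13] = [244944, 244944, 163296, 244944]
r3 m[φ3→X5] = [8, 8, 8, 8]
r3 m[φ3→X11] = [244944, 214326, 244944, 183708]
r3 m[φ4→X5] = [9, 6, 9, 5]
r3 m[φ4→X1] = [136080, 163296, 244944, 60480]
r3 m[φ5→X5] = [7, 7, 9, 9]
r3 m[φ5→X14] = [209952, 62208, 209952, 244944]
r3 m[φ6→X5] = [6, 6, 7, 2]
r3 m[X5→φ0] = [27216, 8064, 27216, 6480]
r3 m[X5→φ2] = [27216, 18144, 40824, 6480]
r3 m[X5→φ3] = [30618, 9072, 30618, 7290]
r3 m[X5→φ4] = [27216, 12096, 27216, 11664]
r3 m[X5→φ5] = [34992, 10368, 27216, 6480]
r3 m[X5→φ6] = [40824, 12096, 34992, 29160]
r3 m[X11→φ3] = [1, 1, 1, 1]
r3 m[X4→φ1] = [1, 1, 1, 1]
r3 m[X14→φ5] = [1, 1, 1, 1]
r3 m[X1→φ4] = [1, 1, 1, 1]
r3 m[X13→φ2] = [1, 1, 1, 1]
r3 m[X6→φ0] = [9, 9, 8, 9]
r3 m[X6→φ1] = [9, 9, 9, 9]
r4 m[φ0→X5] = [81, 81, 72, 72]
r4 m[φ0→X6] = [108864, 244944, 244944, 217728]
r4 m[φ1→X4] = [36, 81, 81, 72]
r4 m[φ1→X6] = [9, 9, 8, 9]
r4 m[φ2→X5] = [9, 4, 6, 9]
r4 m[φ2→X13] = [244944, 244944, 163296, 244944]
r4 m[φ3→X5] = [8, 8, 8, 8]
r4 m[φ3→X11] = [244944, 214326, 244944, 183708]
r4 m[φ4→X5] = [9, 6, 9, 5]
r4 m[φ4→X1] = [136080, 163296, 244944, 60480]
r4 m[φ5→X5] = [7, 7, 9, 9]
r4 m[φ5→X14] = [209952, 62208, 209952, 244944]
r4 m[φ6→X5] = [6, 6, 7, 2]
r4 m[X5→φ0] = [27216, 8064, 27216, 6480]
r4 m[X5→φ2] = [244944, 163296, 326592, 51840]
r4 m[X5→φ3] = [275562, 81648, 244944, 58320]
r4 m[X5→φ4] = [244944, 108864, 217728, 93312]
r4 m[X5→φ5] = [314928, 93312, 217728, 51840]
r4 m[X5→φ6] = [367416, 108864, 279936, 233280]
r4 m[X11→φ3] = [1, 1, 1, 1]
r4 m[X4→φ1] = [1, 1, 1, 1]
r4 m[X14→φ5] = [1, 1, 1, 1]
r4 m[X1→φ4] = [1, 1, 1, 1]
r4 m[X13→φ2] = [1, 1, 1, 1]
r4 m[X6→φ0] = [9, 9, 8, 9]
r4 m[X6→φ1] = [108864, 244944, 244944, 217728]
r5 m[φ0→X5] = [81, 81, 72, 72]
r5 m[φ0→X6] = [108864, 244944, 244944, 217728]
r5 m[φ1→X4] = [979776, 1959552, 2204496, 979776]
r5 m[φ1→X6] = [9, 9, 8, 9]
r5 m[φ2→X5] = [9, 4, 6, 9]
r5 m[φ2→X13] = [2204496, 2204496, 1469664, 1959552]
r5 m[φ3→X5] = [8, 8, 8, 8]
r5 m[φ3→X11] = [2204496, 1714608, 2204496, 1653372]
r5 m[φ4→X5] = [9, 6, 9, 5]
r5 m[φ4→X1] = [1088640, 1469664, 2204496, 544320]
r5 m[φ5→X5] = [7, 7, 9, 9]
r5 m[φ5→X14] = [1889568, 559872, 1889568, 2204496]
r5 m[φ6→X5] = [6, 6, 7, 2]
r5 m[X5→φ0] = [27216, 8064, 27216, 6480]
r5 m[X5→φ2] = [244944, 163296, 326592, 51840]
r5 m[X5→φ3] = [275562, 81648, 244944, 58320]
r5 m[X5→φ4] = [244944, 108864, 217728, 93312]
r5 m[X5→φ5] = [314928, 93312, 217728, 51840]
r5 m[X5→φ6] = [367416, 108864, 279936, 233280]
r5 m[X11→φ3] = [1, 1, 1, 1]
r5 m[X4→φ1] = [1, 1, 1, 1]
r5 m[X14→φ5] = [1, 1, 1, 1]
r5 m[X1→φ4] = [1, 1, 1, 1]
r5 m[X13→φ2] = [1, 1, 1, 1]
r5 m[X6→φ0] = [9, 9, 8, 9]
r5 m[X6→φ1] = [108864, 244944, 244944, 217728]
r6 m[φ0→X5] = [81, 81, 72, 72]
r6 m[φ0→X6] = [108864, 244944, 244944, 217728]
r6 m[φ1→X4] = [979776, 1959552, 2204496, 979776]
r6 m[φ1→X6] = [9, 9, 8, 9]
r6 m[φ2→X5] = [9, 4, 6, 9]
r6 m[φ2→X13] = [2204496, 2204496, 1469664, 1959552]
r6 m[φ3→X5] = [8, 8, 8, 8]
r6 m[φ3→X11] = [2204496, 1714608, 2204496, 1653372]
r6 m[φ4→X5] = [9, 6, 9, 5]
r6 m[φ4→X1] = [1088640, 1469664, 2204496, 544320]
r6 m[φ5→X5] = [7, 7, 9, 9]
r6 m[φ5→X14] = [1889568, 559872, 1889568, 2204496]
r6 m[φ6→X5] = [6, 6, 7, 2]
r6 m[X5→φ0] = [27216, 8064, 27216, 6480]
r6 m[X5→φ2] = [244944, 163296, 326592, 51840]
r6 m[X5→φ3] = [275562, 81648, 244944, 58320]
r6 m[X5→φ4] = [244944, 108864, 217728, 93312]
r6 m[X5→φ5] = [314928, 93312, 217728, 51840]
r6 m[X5→φ6] = [367416, 108864, 279936, 233280]
r6 m[X11→φ3] = [1, 1, 1, 1]
r6 m[X4→φ1] = [1, 1, 1, 1]
r6 m[X14→φ5] = [1, 1, 1, 1]
r6 m[X1→φ4] = [1, 1, 1, 1]
r6 m[X13→φ2] = [1, 1, 1, 1]
r6 m[X6→φ0] = [9, 9, 8, 9]
r6 m[X6→φ1] = [108864, 244944, 244944, 217728]
fixed point reached at round 6
traceback from X5: (X5=0, X11=0, X4=2, X14=3, X1=2, X13=0, X6=1), score=2204496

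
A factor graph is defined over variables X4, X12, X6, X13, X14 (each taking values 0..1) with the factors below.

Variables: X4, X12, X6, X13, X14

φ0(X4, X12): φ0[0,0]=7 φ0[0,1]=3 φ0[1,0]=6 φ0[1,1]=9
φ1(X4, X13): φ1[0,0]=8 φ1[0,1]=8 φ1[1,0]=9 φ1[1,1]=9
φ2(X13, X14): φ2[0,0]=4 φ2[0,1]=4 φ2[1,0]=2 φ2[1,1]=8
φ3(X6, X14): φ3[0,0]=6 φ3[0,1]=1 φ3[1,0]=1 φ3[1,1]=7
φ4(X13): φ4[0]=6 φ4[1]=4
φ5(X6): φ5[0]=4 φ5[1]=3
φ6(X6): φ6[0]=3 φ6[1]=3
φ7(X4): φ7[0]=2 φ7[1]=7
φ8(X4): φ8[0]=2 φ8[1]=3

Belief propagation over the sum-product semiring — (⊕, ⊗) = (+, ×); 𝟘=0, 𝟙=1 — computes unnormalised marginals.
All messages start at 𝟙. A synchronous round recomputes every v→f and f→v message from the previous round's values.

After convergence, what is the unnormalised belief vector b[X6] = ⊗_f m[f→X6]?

b[X6] = [9389280, 12039480]

init: all messages = 𝟙 over 2 values
r1 m[φ0→X4] = [10, 15]
r1 m[φ0→X12] = [13, 12]
r1 m[φ1→X4] = [16, 18]
r1 m[φ1→X13] = [17, 17]
r1 m[φ2→X13] = [8, 10]
r1 m[φ2→X14] = [6, 12]
r1 m[φ3→X6] = [7, 8]
r1 m[φ3→X14] = [7, 8]
r1 m[φ4→X13] = [6, 4]
r1 m[φ5→X6] = [4, 3]
r1 m[φ6→X6] = [3, 3]
r1 m[φ7→X4] = [2, 7]
r1 m[φ8→X4] = [2, 3]
r1 m[X4→φ0] = [1, 1]
r1 m[X4→φ1] = [1, 1]
r1 m[X4→φ7] = [1, 1]
r1 m[X4→φ8] = [1, 1]
r1 m[X12→φ0] = [1, 1]
r1 m[X6→φ3] = [1, 1]
r1 m[X6→φ5] = [1, 1]
r1 m[X6→φ6] = [1, 1]
r1 m[X13→φ1] = [1, 1]
r1 m[X13→φ2] = [1, 1]
r1 m[X13→φ4] = [1, 1]
r1 m[X14→φ2] = [1, 1]
r1 m[X14→φ3] = [1, 1]
r2 m[φ0→X4] = [10, 15]
r2 m[φ0→X12] = [13, 12]
r2 m[φ1→X4] = [16, 18]
r2 m[φ1→X13] = [17, 17]
r2 m[φ2→X13] = [8, 10]
r2 m[φ2→X14] = [6, 12]
r2 m[φ3→X6] = [7, 8]
r2 m[φ3→X14] = [7, 8]
r2 m[φ4→X13] = [6, 4]
r2 m[φ5→X6] = [4, 3]
r2 m[φ6→X6] = [3, 3]
r2 m[φ7→X4] = [2, 7]
r2 m[φ8→X4] = [2, 3]
r2 m[X4→φ0] = [64, 378]
r2 m[X4→φ1] = [40, 315]
r2 m[X4→φ7] = [320, 810]
r2 m[X4→φ8] = [320, 1890]
r2 m[X12→φ0] = [1, 1]
r2 m[X6→φ3] = [12, 9]
r2 m[X6→φ5] = [21, 24]
r2 m[X6→φ6] = [28, 24]
r2 m[X13→φ1] = [48, 40]
r2 m[X13→φ2] = [102, 68]
r2 m[X13→φ4] = [136, 170]
r2 m[X14→φ2] = [7, 8]
r2 m[X14→φ3] = [6, 12]
r3 m[φ0→X4] = [10, 15]
r3 m[φ0→X12] = [2716, 3594]
r3 m[φ1→X4] = [704, 792]
r3 m[φ1→X13] = [3155, 3155]
r3 m[φ2→X13] = [60, 78]
r3 m[φ2→X14] = [544, 952]
r3 m[φ3→X6] = [48, 90]
r3 m[φ3→X14] = [81, 75]
r3 m[φ4→X13] = [6, 4]
r3 m[φ5→X6] = [4, 3]
r3 m[φ6→X6] = [3, 3]
r3 m[φ7→X4] = [2, 7]
r3 m[φ8→X4] = [2, 3]
r3 m[X4→φ0] = [64, 378]
r3 m[X4→φ1] = [40, 315]
r3 m[X4→φ7] = [320, 810]
r3 m[X4→φ8] = [320, 1890]
r3 m[X12→φ0] = [1, 1]
r3 m[X6→φ3] = [12, 9]
r3 m[X6→φ5] = [21, 24]
r3 m[X6→φ6] = [28, 24]
r3 m[X13→φ1] = [48, 40]
r3 m[X13→φ2] = [102, 68]
r3 m[X13→φ4] = [136, 170]
r3 m[X14→φ2] = [7, 8]
r3 m[X14→φ3] = [6, 12]
r4 m[φ0→X4] = [10, 15]
r4 m[φ0→X12] = [2716, 3594]
r4 m[φ1→X4] = [704, 792]
r4 m[φ1→X13] = [3155, 3155]
r4 m[φ2→X13] = [60, 78]
r4 m[φ2→X14] = [544, 952]
r4 m[φ3→X6] = [48, 90]
r4 m[φ3→X14] = [81, 75]
r4 m[φ4→X13] = [6, 4]
r4 m[φ5→X6] = [4, 3]
r4 m[φ6→X6] = [3, 3]
r4 m[φ7→X4] = [2, 7]
r4 m[φ8→X4] = [2, 3]
r4 m[X4→φ0] = [2816, 16632]
r4 m[X4→φ1] = [40, 315]
r4 m[X4→φ7] = [14080, 35640]
r4 m[X4→φ8] = [14080, 83160]
r4 m[X12→φ0] = [1, 1]
r4 m[X6→φ3] = [12, 9]
r4 m[X6→φ5] = [144, 270]
r4 m[X6→φ6] = [192, 270]
r4 m[X13→φ1] = [360, 312]
r4 m[X13→φ2] = [18930, 12620]
r4 m[X13→φ4] = [189300, 246090]
r4 m[X14→φ2] = [81, 75]
r4 m[X14→φ3] = [544, 952]
r5 m[φ0→X4] = [10, 15]
r5 m[φ0→X12] = [119504, 158136]
r5 m[φ1→X4] = [5376, 6048]
r5 m[φ1→X13] = [3155, 3155]
r5 m[φ2→X13] = [624, 762]
r5 m[φ2→X14] = [100960, 176680]
r5 m[φ3→X6] = [4216, 7208]
r5 m[φ3→X14] = [81, 75]
r5 m[φ4→X13] = [6, 4]
r5 m[φ5→X6] = [4, 3]
r5 m[φ6→X6] = [3, 3]
r5 m[φ7→X4] = [2, 7]
r5 m[φ8→X4] = [2, 3]
r5 m[X4→φ0] = [2816, 16632]
r5 m[X4→φ1] = [40, 315]
r5 m[X4→φ7] = [14080, 35640]
r5 m[X4→φ8] = [14080, 83160]
r5 m[X12→φ0] = [1, 1]
r5 m[X6→φ3] = [12, 9]
r5 m[X6→φ5] = [144, 270]
r5 m[X6→φ6] = [192, 270]
r5 m[X13→φ1] = [360, 312]
r5 m[X13→φ2] = [18930, 12620]
r5 m[X13→φ4] = [189300, 246090]
r5 m[X14→φ2] = [81, 75]
r5 m[X14→φ3] = [544, 952]
r6 m[φ0→X4] = [10, 15]
r6 m[φ0→X12] = [119504, 158136]
r6 m[φ1→X4] = [5376, 6048]
r6 m[φ1→X13] = [3155, 3155]
r6 m[φ2→X13] = [624, 762]
r6 m[φ2→X14] = [100960, 176680]
r6 m[φ3→X6] = [4216, 7208]
r6 m[φ3→X14] = [81, 75]
r6 m[φ4→X13] = [6, 4]
r6 m[φ5→X6] = [4, 3]
r6 m[φ6→X6] = [3, 3]
r6 m[φ7→X4] = [2, 7]
r6 m[φ8→X4] = [2, 3]
r6 m[X4→φ0] = [21504, 127008]
r6 m[X4→φ1] = [40, 315]
r6 m[X4→φ7] = [107520, 272160]
r6 m[X4→φ8] = [107520, 635040]
r6 m[X12→φ0] = [1, 1]
r6 m[X6→φ3] = [12, 9]
r6 m[X6→φ5] = [12648, 21624]
r6 m[X6→φ6] = [16864, 21624]
r6 m[X13→φ1] = [3744, 3048]
r6 m[X13→φ2] = [18930, 12620]
r6 m[X13→φ4] = [1968720, 2404110]
r6 m[X14→φ2] = [81, 75]
r6 m[X14→φ3] = [100960, 176680]
r7 m[φ0→X4] = [10, 15]
r7 m[φ0→X12] = [912576, 1207584]
r7 m[φ1→X4] = [54336, 61128]
r7 m[φ1→X13] = [3155, 3155]
r7 m[φ2→X13] = [624, 762]
r7 m[φ2→X14] = [100960, 176680]
r7 m[φ3→X6] = [782440, 1337720]
r7 m[φ3→X14] = [81, 75]
r7 m[φ4→X13] = [6, 4]
r7 m[φ5→X6] = [4, 3]
r7 m[φ6→X6] = [3, 3]
r7 m[φ7→X4] = [2, 7]
r7 m[φ8→X4] = [2, 3]
r7 m[X4→φ0] = [21504, 127008]
r7 m[X4→φ1] = [40, 315]
r7 m[X4→φ7] = [107520, 272160]
r7 m[X4→φ8] = [107520, 635040]
r7 m[X12→φ0] = [1, 1]
r7 m[X6→φ3] = [12, 9]
r7 m[X6→φ5] = [12648, 21624]
r7 m[X6→φ6] = [16864, 21624]
r7 m[X13→φ1] = [3744, 3048]
r7 m[X13→φ2] = [18930, 12620]
r7 m[X13→φ4] = [1968720, 2404110]
r7 m[X14→φ2] = [81, 75]
r7 m[X14→φ3] = [100960, 176680]
r8 m[φ0→X4] = [10, 15]
r8 m[φ0→X12] = [912576, 1207584]
r8 m[φ1→X4] = [54336, 61128]
r8 m[φ1→X13] = [3155, 3155]
r8 m[φ2→X13] = [624, 762]
r8 m[φ2→X14] = [100960, 176680]
r8 m[φ3→X6] = [782440, 1337720]
r8 m[φ3→X14] = [81, 75]
r8 m[φ4→X13] = [6, 4]
r8 m[φ5→X6] = [4, 3]
r8 m[φ6→X6] = [3, 3]
r8 m[φ7→X4] = [2, 7]
r8 m[φ8→X4] = [2, 3]
r8 m[X4→φ0] = [217344, 1283688]
r8 m[X4→φ1] = [40, 315]
r8 m[X4→φ7] = [1086720, 2750760]
r8 m[X4→φ8] = [1086720, 6418440]
r8 m[X12→φ0] = [1, 1]
r8 m[X6→φ3] = [12, 9]
r8 m[X6→φ5] = [2347320, 4013160]
r8 m[X6→φ6] = [3129760, 4013160]
r8 m[X13→φ1] = [3744, 3048]
r8 m[X13→φ2] = [18930, 12620]
r8 m[X13→φ4] = [1968720, 2404110]
r8 m[X14→φ2] = [81, 75]
r8 m[X14→φ3] = [100960, 176680]
r9 m[φ0→X4] = [10, 15]
r9 m[φ0→X12] = [9223536, 12205224]
r9 m[φ1→X4] = [54336, 61128]
r9 m[φ1→X13] = [3155, 3155]
r9 m[φ2→X13] = [624, 762]
r9 m[φ2→X14] = [100960, 176680]
r9 m[φ3→X6] = [782440, 1337720]
r9 m[φ3→X14] = [81, 75]
r9 m[φ4→X13] = [6, 4]
r9 m[φ5→X6] = [4, 3]
r9 m[φ6→X6] = [3, 3]
r9 m[φ7→X4] = [2, 7]
r9 m[φ8→X4] = [2, 3]
r9 m[X4→φ0] = [217344, 1283688]
r9 m[X4→φ1] = [40, 315]
r9 m[X4→φ7] = [1086720, 2750760]
r9 m[X4→φ8] = [1086720, 6418440]
r9 m[X12→φ0] = [1, 1]
r9 m[X6→φ3] = [12, 9]
r9 m[X6→φ5] = [2347320, 4013160]
r9 m[X6→φ6] = [3129760, 4013160]
r9 m[X13→φ1] = [3744, 3048]
r9 m[X13→φ2] = [18930, 12620]
r9 m[X13→φ4] = [1968720, 2404110]
r9 m[X14→φ2] = [81, 75]
r9 m[X14→φ3] = [100960, 176680]
r10 m[φ0→X4] = [10, 15]
r10 m[φ0→X12] = [9223536, 12205224]
r10 m[φ1→X4] = [54336, 61128]
r10 m[φ1→X13] = [3155, 3155]
r10 m[φ2→X13] = [624, 762]
r10 m[φ2→X14] = [100960, 176680]
r10 m[φ3→X6] = [782440, 1337720]
r10 m[φ3→X14] = [81, 75]
r10 m[φ4→X13] = [6, 4]
r10 m[φ5→X6] = [4, 3]
r10 m[φ6→X6] = [3, 3]
r10 m[φ7→X4] = [2, 7]
r10 m[φ8→X4] = [2, 3]
r10 m[X4→φ0] = [217344, 1283688]
r10 m[X4→φ1] = [40, 315]
r10 m[X4→φ7] = [1086720, 2750760]
r10 m[X4→φ8] = [1086720, 6418440]
r10 m[X12→φ0] = [1, 1]
r10 m[X6→φ3] = [12, 9]
r10 m[X6→φ5] = [2347320, 4013160]
r10 m[X6→φ6] = [3129760, 4013160]
r10 m[X13→φ1] = [3744, 3048]
r10 m[X13→φ2] = [18930, 12620]
r10 m[X13→φ4] = [1968720, 2404110]
r10 m[X14→φ2] = [81, 75]
r10 m[X14→φ3] = [100960, 176680]
fixed point reached at round 10
b[X6] = ⊗ incoming = [9389280, 12039480]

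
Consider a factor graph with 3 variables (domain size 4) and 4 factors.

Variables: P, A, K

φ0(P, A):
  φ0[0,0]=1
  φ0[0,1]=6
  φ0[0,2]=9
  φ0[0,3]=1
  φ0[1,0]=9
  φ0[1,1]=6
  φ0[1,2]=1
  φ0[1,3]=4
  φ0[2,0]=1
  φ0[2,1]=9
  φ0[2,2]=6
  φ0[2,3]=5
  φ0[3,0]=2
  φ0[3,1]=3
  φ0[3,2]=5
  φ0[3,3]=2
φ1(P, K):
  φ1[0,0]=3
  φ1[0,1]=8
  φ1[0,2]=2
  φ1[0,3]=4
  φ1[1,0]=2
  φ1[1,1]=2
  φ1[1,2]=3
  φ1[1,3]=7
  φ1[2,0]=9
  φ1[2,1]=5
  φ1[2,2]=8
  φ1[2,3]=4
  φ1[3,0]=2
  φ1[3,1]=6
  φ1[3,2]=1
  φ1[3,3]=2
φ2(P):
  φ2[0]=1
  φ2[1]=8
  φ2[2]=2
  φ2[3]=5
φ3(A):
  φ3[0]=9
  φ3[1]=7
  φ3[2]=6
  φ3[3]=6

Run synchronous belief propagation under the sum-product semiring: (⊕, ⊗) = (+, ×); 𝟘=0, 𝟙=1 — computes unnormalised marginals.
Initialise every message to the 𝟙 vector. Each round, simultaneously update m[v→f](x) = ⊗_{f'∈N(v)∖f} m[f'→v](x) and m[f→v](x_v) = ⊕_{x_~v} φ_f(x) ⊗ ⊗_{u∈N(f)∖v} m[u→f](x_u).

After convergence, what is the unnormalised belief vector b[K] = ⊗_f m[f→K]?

b[K] = [6075, 7146, 6507, 10926]

init: all messages = 𝟙 over 4 values
r1 m[φ0→P] = [17, 20, 21, 12]
r1 m[φ0→A] = [13, 24, 21, 12]
r1 m[φ1→P] = [17, 14, 26, 11]
r1 m[φ1→K] = [16, 21, 14, 17]
r1 m[φ2→P] = [1, 8, 2, 5]
r1 m[φ3→A] = [9, 7, 6, 6]
r1 m[P→φ0] = [1, 1, 1, 1]
r1 m[P→φ1] = [1, 1, 1, 1]
r1 m[P→φ2] = [1, 1, 1, 1]
r1 m[A→φ0] = [1, 1, 1, 1]
r1 m[A→φ3] = [1, 1, 1, 1]
r1 m[K→φ1] = [1, 1, 1, 1]
r2 m[φ0→P] = [17, 20, 21, 12]
r2 m[φ0→A] = [13, 24, 21, 12]
r2 m[φ1→P] = [17, 14, 26, 11]
r2 m[φ1→K] = [16, 21, 14, 17]
r2 m[φ2→P] = [1, 8, 2, 5]
r2 m[φ3→A] = [9, 7, 6, 6]
r2 m[P→φ0] = [17, 112, 52, 55]
r2 m[P→φ1] = [17, 160, 42, 60]
r2 m[P→φ2] = [289, 280, 546, 132]
r2 m[A→φ0] = [9, 7, 6, 6]
r2 m[A→φ3] = [13, 24, 21, 12]
r2 m[K→φ1] = [1, 1, 1, 1]
r3 m[φ0→P] = [111, 153, 138, 81]
r3 m[φ0→A] = [1187, 1407, 852, 835]
r3 m[φ1→P] = [17, 14, 26, 11]
r3 m[φ1→K] = [869, 1026, 910, 1476]
r3 m[φ2→P] = [1, 8, 2, 5]
r3 m[φ3→A] = [9, 7, 6, 6]
r3 m[P→φ0] = [17, 112, 52, 55]
r3 m[P→φ1] = [17, 160, 42, 60]
r3 m[P→φ2] = [289, 280, 546, 132]
r3 m[A→φ0] = [9, 7, 6, 6]
r3 m[A→φ3] = [13, 24, 21, 12]
r3 m[K→φ1] = [1, 1, 1, 1]
r4 m[φ0→P] = [111, 153, 138, 81]
r4 m[φ0→A] = [1187, 1407, 852, 835]
r4 m[φ1→P] = [17, 14, 26, 11]
r4 m[φ1→K] = [869, 1026, 910, 1476]
r4 m[φ2→P] = [1, 8, 2, 5]
r4 m[φ3→A] = [9, 7, 6, 6]
r4 m[P→φ0] = [17, 112, 52, 55]
r4 m[P→φ1] = [111, 1224, 276, 405]
r4 m[P→φ2] = [1887, 2142, 3588, 891]
r4 m[A→φ0] = [9, 7, 6, 6]
r4 m[A→φ3] = [1187, 1407, 852, 835]
r4 m[K→φ1] = [1, 1, 1, 1]
r5 m[φ0→P] = [111, 153, 138, 81]
r5 m[φ0→A] = [1187, 1407, 852, 835]
r5 m[φ1→P] = [17, 14, 26, 11]
r5 m[φ1→K] = [6075, 7146, 6507, 10926]
r5 m[φ2→P] = [1, 8, 2, 5]
r5 m[φ3→A] = [9, 7, 6, 6]
r5 m[P→φ0] = [17, 112, 52, 55]
r5 m[P→φ1] = [111, 1224, 276, 405]
r5 m[P→φ2] = [1887, 2142, 3588, 891]
r5 m[A→φ0] = [9, 7, 6, 6]
r5 m[A→φ3] = [1187, 1407, 852, 835]
r5 m[K→φ1] = [1, 1, 1, 1]
r6 m[φ0→P] = [111, 153, 138, 81]
r6 m[φ0→A] = [1187, 1407, 852, 835]
r6 m[φ1→P] = [17, 14, 26, 11]
r6 m[φ1→K] = [6075, 7146, 6507, 10926]
r6 m[φ2→P] = [1, 8, 2, 5]
r6 m[φ3→A] = [9, 7, 6, 6]
r6 m[P→φ0] = [17, 112, 52, 55]
r6 m[P→φ1] = [111, 1224, 276, 405]
r6 m[P→φ2] = [1887, 2142, 3588, 891]
r6 m[A→φ0] = [9, 7, 6, 6]
r6 m[A→φ3] = [1187, 1407, 852, 835]
r6 m[K→φ1] = [1, 1, 1, 1]
fixed point reached at round 6
b[K] = ⊗ incoming = [6075, 7146, 6507, 10926]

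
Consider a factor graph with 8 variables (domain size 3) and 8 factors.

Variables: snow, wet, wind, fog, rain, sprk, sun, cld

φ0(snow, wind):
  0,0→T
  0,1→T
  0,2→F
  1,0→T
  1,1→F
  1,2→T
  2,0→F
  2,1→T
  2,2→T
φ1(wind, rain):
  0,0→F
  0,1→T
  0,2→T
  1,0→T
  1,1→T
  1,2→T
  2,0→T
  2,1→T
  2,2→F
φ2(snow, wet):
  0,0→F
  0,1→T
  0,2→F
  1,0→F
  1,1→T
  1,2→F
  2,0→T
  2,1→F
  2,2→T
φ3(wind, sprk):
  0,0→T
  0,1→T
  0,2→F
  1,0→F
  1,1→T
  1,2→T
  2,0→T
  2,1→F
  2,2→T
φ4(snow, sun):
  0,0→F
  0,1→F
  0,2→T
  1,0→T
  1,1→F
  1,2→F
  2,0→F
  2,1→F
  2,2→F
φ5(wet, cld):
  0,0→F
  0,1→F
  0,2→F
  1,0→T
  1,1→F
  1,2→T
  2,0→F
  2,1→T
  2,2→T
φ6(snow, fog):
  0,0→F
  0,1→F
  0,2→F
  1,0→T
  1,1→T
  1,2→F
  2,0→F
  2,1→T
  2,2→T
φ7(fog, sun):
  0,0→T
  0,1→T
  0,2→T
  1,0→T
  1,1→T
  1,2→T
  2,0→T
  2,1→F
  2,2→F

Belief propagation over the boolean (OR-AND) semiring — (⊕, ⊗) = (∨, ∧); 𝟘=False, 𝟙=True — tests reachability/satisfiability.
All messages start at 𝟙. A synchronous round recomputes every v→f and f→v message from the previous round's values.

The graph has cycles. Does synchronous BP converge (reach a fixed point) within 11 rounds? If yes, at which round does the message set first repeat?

CONVERGED at round 6

init: all messages = 𝟙 over 3 values
r1 m[φ0→snow] = [T, T, T]
r1 m[φ0→wind] = [T, T, T]
r1 m[φ1→wind] = [T, T, T]
r1 m[φ1→rain] = [T, T, T]
r1 m[φ2→snow] = [T, T, T]
r1 m[φ2→wet] = [T, T, T]
r1 m[φ3→wind] = [T, T, T]
r1 m[φ3→sprk] = [T, T, T]
r1 m[φ4→snow] = [T, T, F]
r1 m[φ4→sun] = [T, F, T]
r1 m[φ5→wet] = [F, T, T]
r1 m[φ5→cld] = [T, T, T]
r1 m[φ6→snow] = [F, T, T]
r1 m[φ6→fog] = [T, T, T]
r1 m[φ7→fog] = [T, T, T]
r1 m[φ7→sun] = [T, T, T]
r1 m[snow→φ0] = [T, T, T]
r1 m[snow→φ2] = [T, T, T]
r1 m[snow→φ4] = [T, T, T]
r1 m[snow→φ6] = [T, T, T]
r1 m[wet→φ2] = [T, T, T]
r1 m[wet→φ5] = [T, T, T]
r1 m[wind→φ0] = [T, T, T]
r1 m[wind→φ1] = [T, T, T]
r1 m[wind→φ3] = [T, T, T]
r1 m[fog→φ6] = [T, T, T]
r1 m[fog→φ7] = [T, T, T]
r1 m[rain→φ1] = [T, T, T]
r1 m[sprk→φ3] = [T, T, T]
r1 m[sun→φ4] = [T, T, T]
r1 m[sun→φ7] = [T, T, T]
r1 m[cld→φ5] = [T, T, T]
r2 m[φ0→snow] = [T, T, T]
r2 m[φ0→wind] = [T, T, T]
r2 m[φ1→wind] = [T, T, T]
r2 m[φ1→rain] = [T, T, T]
r2 m[φ2→snow] = [T, T, T]
r2 m[φ2→wet] = [T, T, T]
r2 m[φ3→wind] = [T, T, T]
r2 m[φ3→sprk] = [T, T, T]
r2 m[φ4→snow] = [T, T, F]
r2 m[φ4→sun] = [T, F, T]
r2 m[φ5→wet] = [F, T, T]
r2 m[φ5→cld] = [T, T, T]
r2 m[φ6→snow] = [F, T, T]
r2 m[φ6→fog] = [T, T, T]
r2 m[φ7→fog] = [T, T, T]
r2 m[φ7→sun] = [T, T, T]
r2 m[snow→φ0] = [F, T, F]
r2 m[snow→φ2] = [F, T, F]
r2 m[snow→φ4] = [F, T, T]
r2 m[snow→φ6] = [T, T, F]
r2 m[wet→φ2] = [F, T, T]
r2 m[wet→φ5] = [T, T, T]
r2 m[wind→φ0] = [T, T, T]
r2 m[wind→φ1] = [T, T, T]
r2 m[wind→φ3] = [T, T, T]
r2 m[fog→φ6] = [T, T, T]
r2 m[fog→φ7] = [T, T, T]
r2 m[rain→φ1] = [T, T, T]
r2 m[sprk→φ3] = [T, T, T]
r2 m[sun→φ4] = [T, T, T]
r2 m[sun→φ7] = [T, F, T]
r2 m[cld→φ5] = [T, T, T]
r3 m[φ0→snow] = [T, T, T]
r3 m[φ0→wind] = [T, F, T]
r3 m[φ1→wind] = [T, T, T]
r3 m[φ1→rain] = [T, T, T]
r3 m[φ2→snow] = [T, T, T]
r3 m[φ2→wet] = [F, T, F]
r3 m[φ3→wind] = [T, T, T]
r3 m[φ3→sprk] = [T, T, T]
r3 m[φ4→snow] = [T, T, F]
r3 m[φ4→sun] = [T, F, F]
r3 m[φ5→wet] = [F, T, T]
r3 m[φ5→cld] = [T, T, T]
r3 m[φ6→snow] = [F, T, T]
r3 m[φ6→fog] = [T, T, F]
r3 m[φ7→fog] = [T, T, T]
r3 m[φ7→sun] = [T, T, T]
r3 m[snow→φ0] = [F, T, F]
r3 m[snow→φ2] = [F, T, F]
r3 m[snow→φ4] = [F, T, T]
r3 m[snow→φ6] = [T, T, F]
r3 m[wet→φ2] = [F, T, T]
r3 m[wet→φ5] = [T, T, T]
r3 m[wind→φ0] = [T, T, T]
r3 m[wind→φ1] = [T, T, T]
r3 m[wind→φ3] = [T, T, T]
r3 m[fog→φ6] = [T, T, T]
r3 m[fog→φ7] = [T, T, T]
r3 m[rain→φ1] = [T, T, T]
r3 m[sprk→φ3] = [T, T, T]
r3 m[sun→φ4] = [T, T, T]
r3 m[sun→φ7] = [T, F, T]
r3 m[cld→φ5] = [T, T, T]
r4 m[φ0→snow] = [T, T, T]
r4 m[φ0→wind] = [T, F, T]
r4 m[φ1→wind] = [T, T, T]
r4 m[φ1→rain] = [T, T, T]
r4 m[φ2→snow] = [T, T, T]
r4 m[φ2→wet] = [F, T, F]
r4 m[φ3→wind] = [T, T, T]
r4 m[φ3→sprk] = [T, T, T]
r4 m[φ4→snow] = [T, T, F]
r4 m[φ4→sun] = [T, F, F]
r4 m[φ5→wet] = [F, T, T]
r4 m[φ5→cld] = [T, T, T]
r4 m[φ6→snow] = [F, T, T]
r4 m[φ6→fog] = [T, T, F]
r4 m[φ7→fog] = [T, T, T]
r4 m[φ7→sun] = [T, T, T]
r4 m[snow→φ0] = [F, T, F]
r4 m[snow→φ2] = [F, T, F]
r4 m[snow→φ4] = [F, T, T]
r4 m[snow→φ6] = [T, T, F]
r4 m[wet→φ2] = [F, T, T]
r4 m[wet→φ5] = [F, T, F]
r4 m[wind→φ0] = [T, T, T]
r4 m[wind→φ1] = [T, F, T]
r4 m[wind→φ3] = [T, F, T]
r4 m[fog→φ6] = [T, T, T]
r4 m[fog→φ7] = [T, T, F]
r4 m[rain→φ1] = [T, T, T]
r4 m[sprk→φ3] = [T, T, T]
r4 m[sun→φ4] = [T, T, T]
r4 m[sun→φ7] = [T, F, F]
r4 m[cld→φ5] = [T, T, T]
r5 m[φ0→snow] = [T, T, T]
r5 m[φ0→wind] = [T, F, T]
r5 m[φ1→wind] = [T, T, T]
r5 m[φ1→rain] = [T, T, T]
r5 m[φ2→snow] = [T, T, T]
r5 m[φ2→wet] = [F, T, F]
r5 m[φ3→wind] = [T, T, T]
r5 m[φ3→sprk] = [T, T, T]
r5 m[φ4→snow] = [T, T, F]
r5 m[φ4→sun] = [T, F, F]
r5 m[φ5→wet] = [F, T, T]
r5 m[φ5→cld] = [T, F, T]
r5 m[φ6→snow] = [F, T, T]
r5 m[φ6→fog] = [T, T, F]
r5 m[φ7→fog] = [T, T, T]
r5 m[φ7→sun] = [T, T, T]
r5 m[snow→φ0] = [F, T, F]
r5 m[snow→φ2] = [F, T, F]
r5 m[snow→φ4] = [F, T, T]
r5 m[snow→φ6] = [T, T, F]
r5 m[wet→φ2] = [F, T, T]
r5 m[wet→φ5] = [F, T, F]
r5 m[wind→φ0] = [T, T, T]
r5 m[wind→φ1] = [T, F, T]
r5 m[wind→φ3] = [T, F, T]
r5 m[fog→φ6] = [T, T, T]
r5 m[fog→φ7] = [T, T, F]
r5 m[rain→φ1] = [T, T, T]
r5 m[sprk→φ3] = [T, T, T]
r5 m[sun→φ4] = [T, T, T]
r5 m[sun→φ7] = [T, F, F]
r5 m[cld→φ5] = [T, T, T]
r6 m[φ0→snow] = [T, T, T]
r6 m[φ0→wind] = [T, F, T]
r6 m[φ1→wind] = [T, T, T]
r6 m[φ1→rain] = [T, T, T]
r6 m[φ2→snow] = [T, T, T]
r6 m[φ2→wet] = [F, T, F]
r6 m[φ3→wind] = [T, T, T]
r6 m[φ3→sprk] = [T, T, T]
r6 m[φ4→snow] = [T, T, F]
r6 m[φ4→sun] = [T, F, F]
r6 m[φ5→wet] = [F, T, T]
r6 m[φ5→cld] = [T, F, T]
r6 m[φ6→snow] = [F, T, T]
r6 m[φ6→fog] = [T, T, F]
r6 m[φ7→fog] = [T, T, T]
r6 m[φ7→sun] = [T, T, T]
r6 m[snow→φ0] = [F, T, F]
r6 m[snow→φ2] = [F, T, F]
r6 m[snow→φ4] = [F, T, T]
r6 m[snow→φ6] = [T, T, F]
r6 m[wet→φ2] = [F, T, T]
r6 m[wet→φ5] = [F, T, F]
r6 m[wind→φ0] = [T, T, T]
r6 m[wind→φ1] = [T, F, T]
r6 m[wind→φ3] = [T, F, T]
r6 m[fog→φ6] = [T, T, T]
r6 m[fog→φ7] = [T, T, F]
r6 m[rain→φ1] = [T, T, T]
r6 m[sprk→φ3] = [T, T, T]
r6 m[sun→φ4] = [T, T, T]
r6 m[sun→φ7] = [T, F, F]
r6 m[cld→φ5] = [T, T, T]
fixed point reached at round 6
messages reach a fixed point at round 6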